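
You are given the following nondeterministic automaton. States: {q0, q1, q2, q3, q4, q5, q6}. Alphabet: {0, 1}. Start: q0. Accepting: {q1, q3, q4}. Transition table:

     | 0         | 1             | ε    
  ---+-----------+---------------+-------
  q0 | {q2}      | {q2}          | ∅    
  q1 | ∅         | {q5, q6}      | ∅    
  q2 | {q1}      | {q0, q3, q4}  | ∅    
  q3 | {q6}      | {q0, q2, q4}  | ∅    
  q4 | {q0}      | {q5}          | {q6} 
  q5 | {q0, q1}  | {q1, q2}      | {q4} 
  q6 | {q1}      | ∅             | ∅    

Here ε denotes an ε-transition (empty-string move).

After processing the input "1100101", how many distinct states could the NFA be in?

6

Start in {q0}.
Read '1': q0→{q2}; now {q2}.
Read '1': q2→{q0, q3, q4}; union {q0, q3, q4}; ε-closure = {q0, q3, q4, q6}.
Read '0': q0→{q2}, q3→{q6}, q4→{q0}, q6→{q1}; now {q0, q1, q2, q6}.
Read '0': q0→{q2}, q1→∅, q2→{q1}, q6→{q1}; now {q1, q2}.
Read '1': q1→{q5, q6}, q2→{q0, q3, q4}; now {q0, q3, q4, q5, q6}.
Read '0': q0→{q2}, q3→{q6}, q4→{q0}, q5→{q0, q1}, q6→{q1}; now {q0, q1, q2, q6}.
Read '1': q0→{q2}, q1→{q5, q6}, q2→{q0, q3, q4}, q6→∅; now {q0, q2, q3, q4, q5, q6}.
That set has 6 states.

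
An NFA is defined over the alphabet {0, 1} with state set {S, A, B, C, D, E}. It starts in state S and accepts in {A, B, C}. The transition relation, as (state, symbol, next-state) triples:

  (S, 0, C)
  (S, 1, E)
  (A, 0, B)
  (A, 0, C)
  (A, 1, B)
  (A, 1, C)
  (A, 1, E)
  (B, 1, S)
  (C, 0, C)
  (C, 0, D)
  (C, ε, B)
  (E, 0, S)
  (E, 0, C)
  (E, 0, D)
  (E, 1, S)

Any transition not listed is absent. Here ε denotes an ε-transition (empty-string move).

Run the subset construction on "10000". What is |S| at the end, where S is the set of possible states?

3

Start in {S}.
Read '1': S→{E}; now {E}.
Read '0': E→{S, C, D}; union {S, C, D}; ε-closure = {S, B, C, D}.
Read '0': S→{C}, B→∅, C→{C, D}, D→∅; union {C, D}; ε-closure = {B, C, D}.
Read '0': B→∅, C→{C, D}, D→∅; union {C, D}; ε-closure = {B, C, D}.
Read '0': B→∅, C→{C, D}, D→∅; union {C, D}; ε-closure = {B, C, D}.
That set has 3 states.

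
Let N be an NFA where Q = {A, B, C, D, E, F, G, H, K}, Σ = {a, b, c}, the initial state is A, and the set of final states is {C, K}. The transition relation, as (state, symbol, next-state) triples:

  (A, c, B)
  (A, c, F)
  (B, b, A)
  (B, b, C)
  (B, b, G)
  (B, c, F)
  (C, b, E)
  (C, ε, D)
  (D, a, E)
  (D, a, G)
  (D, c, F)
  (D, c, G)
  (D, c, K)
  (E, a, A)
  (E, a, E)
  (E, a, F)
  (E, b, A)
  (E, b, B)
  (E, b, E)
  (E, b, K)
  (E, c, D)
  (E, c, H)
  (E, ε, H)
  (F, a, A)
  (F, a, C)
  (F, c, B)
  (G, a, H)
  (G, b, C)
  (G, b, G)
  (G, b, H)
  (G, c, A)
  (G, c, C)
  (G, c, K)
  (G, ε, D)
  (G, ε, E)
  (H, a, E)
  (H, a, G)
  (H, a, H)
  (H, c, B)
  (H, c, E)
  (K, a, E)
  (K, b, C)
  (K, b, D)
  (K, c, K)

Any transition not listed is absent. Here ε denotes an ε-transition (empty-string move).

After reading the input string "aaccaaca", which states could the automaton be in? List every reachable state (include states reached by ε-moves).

∅

Start in {A}.
Read 'a': A→∅; now ∅.
The set is empty and remains empty for the remaining 7 symbols.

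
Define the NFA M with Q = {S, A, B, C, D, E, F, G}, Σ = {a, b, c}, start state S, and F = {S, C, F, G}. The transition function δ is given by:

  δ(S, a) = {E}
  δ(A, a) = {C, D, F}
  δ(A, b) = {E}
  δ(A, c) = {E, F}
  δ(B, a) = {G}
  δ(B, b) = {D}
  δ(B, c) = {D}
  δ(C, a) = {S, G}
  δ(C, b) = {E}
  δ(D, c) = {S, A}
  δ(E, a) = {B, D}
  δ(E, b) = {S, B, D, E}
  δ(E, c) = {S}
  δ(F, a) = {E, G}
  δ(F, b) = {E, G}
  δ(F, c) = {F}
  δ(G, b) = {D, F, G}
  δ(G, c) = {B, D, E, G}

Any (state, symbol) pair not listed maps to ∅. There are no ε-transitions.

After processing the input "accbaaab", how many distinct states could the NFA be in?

0

Start in {S}.
Read 'a': {S} → {E}.
Read 'c': {E} → {S}.
Read 'c': {S} → ∅.
The set is empty and remains empty for the remaining 5 symbols.
That set has 0 states.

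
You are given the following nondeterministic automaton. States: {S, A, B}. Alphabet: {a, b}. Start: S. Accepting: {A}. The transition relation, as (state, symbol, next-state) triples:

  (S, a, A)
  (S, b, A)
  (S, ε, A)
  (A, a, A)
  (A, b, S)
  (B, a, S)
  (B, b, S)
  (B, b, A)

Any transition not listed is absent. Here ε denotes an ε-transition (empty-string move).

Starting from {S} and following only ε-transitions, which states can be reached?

Begin with {S}.
ε-move S → A; add A.

{S, A}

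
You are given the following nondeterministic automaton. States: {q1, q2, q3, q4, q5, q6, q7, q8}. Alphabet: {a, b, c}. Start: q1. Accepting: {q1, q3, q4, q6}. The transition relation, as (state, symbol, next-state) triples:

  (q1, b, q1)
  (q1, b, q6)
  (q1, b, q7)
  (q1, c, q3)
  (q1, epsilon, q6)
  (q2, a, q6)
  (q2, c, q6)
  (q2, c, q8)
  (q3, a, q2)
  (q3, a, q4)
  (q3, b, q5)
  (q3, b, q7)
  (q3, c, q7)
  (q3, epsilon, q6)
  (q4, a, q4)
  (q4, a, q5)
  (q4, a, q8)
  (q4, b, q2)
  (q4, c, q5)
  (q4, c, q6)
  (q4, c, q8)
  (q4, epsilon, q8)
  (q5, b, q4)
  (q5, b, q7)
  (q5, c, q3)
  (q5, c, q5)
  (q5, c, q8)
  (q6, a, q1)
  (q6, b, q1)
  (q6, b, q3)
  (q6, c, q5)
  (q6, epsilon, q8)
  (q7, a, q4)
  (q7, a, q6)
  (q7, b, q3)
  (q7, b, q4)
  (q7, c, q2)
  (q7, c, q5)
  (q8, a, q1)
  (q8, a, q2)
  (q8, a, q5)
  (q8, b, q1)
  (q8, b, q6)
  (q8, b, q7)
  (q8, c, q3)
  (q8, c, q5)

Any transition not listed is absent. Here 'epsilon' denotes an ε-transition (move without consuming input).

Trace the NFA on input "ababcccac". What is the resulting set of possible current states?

{q3, q5, q6, q8}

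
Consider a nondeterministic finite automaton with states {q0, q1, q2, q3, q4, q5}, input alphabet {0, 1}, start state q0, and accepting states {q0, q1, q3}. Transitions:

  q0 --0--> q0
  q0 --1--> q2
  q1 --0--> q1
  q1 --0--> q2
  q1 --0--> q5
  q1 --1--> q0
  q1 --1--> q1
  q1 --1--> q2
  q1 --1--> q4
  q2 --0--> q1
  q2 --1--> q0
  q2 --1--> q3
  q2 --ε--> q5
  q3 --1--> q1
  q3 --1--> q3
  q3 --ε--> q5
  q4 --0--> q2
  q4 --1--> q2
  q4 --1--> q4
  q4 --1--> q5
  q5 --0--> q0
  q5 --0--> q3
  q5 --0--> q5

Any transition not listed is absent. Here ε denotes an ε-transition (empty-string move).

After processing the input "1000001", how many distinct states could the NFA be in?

6

Start in {q0}.
Read '1': {q0} → {q2, q5}.
Read '0': {q2, q5} → {q0, q1, q3, q5}.
Read '0': {q0, q1, q3, q5} → {q0, q1, q2, q3, q5}.
Read '0': {q0, q1, q2, q3, q5} → {q0, q1, q2, q3, q5}.
Read '0': {q0, q1, q2, q3, q5} → {q0, q1, q2, q3, q5}.
Read '0': {q0, q1, q2, q3, q5} → {q0, q1, q2, q3, q5}.
Read '1': {q0, q1, q2, q3, q5} → {q0, q1, q2, q3, q4, q5}.
That set has 6 states.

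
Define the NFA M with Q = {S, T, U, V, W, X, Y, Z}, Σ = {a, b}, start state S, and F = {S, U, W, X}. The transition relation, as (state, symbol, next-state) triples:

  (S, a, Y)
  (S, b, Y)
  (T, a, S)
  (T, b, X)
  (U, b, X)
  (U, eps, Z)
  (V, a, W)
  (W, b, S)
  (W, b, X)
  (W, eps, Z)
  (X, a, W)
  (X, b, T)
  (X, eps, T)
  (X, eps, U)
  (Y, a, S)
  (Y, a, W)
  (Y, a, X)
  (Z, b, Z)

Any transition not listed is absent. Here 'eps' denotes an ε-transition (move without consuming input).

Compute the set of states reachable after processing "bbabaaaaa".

∅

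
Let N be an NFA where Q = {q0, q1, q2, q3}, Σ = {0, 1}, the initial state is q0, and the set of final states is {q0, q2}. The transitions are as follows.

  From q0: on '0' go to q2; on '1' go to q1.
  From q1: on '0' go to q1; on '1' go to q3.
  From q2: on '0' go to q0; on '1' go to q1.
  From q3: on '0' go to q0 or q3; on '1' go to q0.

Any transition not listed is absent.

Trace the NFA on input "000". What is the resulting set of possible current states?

{q2}

Start in {q0}.
Read '0': q0→{q2}; now {q2}.
Read '0': q2→{q0}; now {q0}.
Read '0': q0→{q2}; now {q2}.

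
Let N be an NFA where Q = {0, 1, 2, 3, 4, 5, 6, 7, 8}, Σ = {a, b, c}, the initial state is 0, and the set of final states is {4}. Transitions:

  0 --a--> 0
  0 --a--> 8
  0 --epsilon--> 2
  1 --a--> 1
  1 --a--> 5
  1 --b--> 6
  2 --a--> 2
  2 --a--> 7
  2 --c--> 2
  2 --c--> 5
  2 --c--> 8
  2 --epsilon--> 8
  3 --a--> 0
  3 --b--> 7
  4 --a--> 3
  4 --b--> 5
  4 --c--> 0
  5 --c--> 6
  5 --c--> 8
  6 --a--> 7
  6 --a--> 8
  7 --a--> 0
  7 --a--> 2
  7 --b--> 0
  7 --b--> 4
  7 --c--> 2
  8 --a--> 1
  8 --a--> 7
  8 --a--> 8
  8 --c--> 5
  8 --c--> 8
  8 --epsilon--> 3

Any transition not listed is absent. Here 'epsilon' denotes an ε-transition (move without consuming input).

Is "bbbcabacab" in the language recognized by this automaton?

Yes

Start: ε-closure({0}) = {0, 2, 3, 8}.
Read 'b': 0→∅, 2→∅, 3→{7}, 8→∅; now {7}.
Read 'b': 7→{0, 4}; union {0, 4}; ε-closure = {0, 2, 3, 4, 8}.
Read 'b': 0→∅, 2→∅, 3→{7}, 4→{5}, 8→∅; now {5, 7}.
Read 'c': 5→{6, 8}, 7→{2}; union {2, 6, 8}; ε-closure = {2, 3, 6, 8}.
Read 'a': 2→{2, 7}, 3→{0}, 6→{7, 8}, 8→{1, 7, 8}; union {0, 1, 2, 7, 8}; ε-closure = {0, 1, 2, 3, 7, 8}.
Read 'b': 0→∅, 1→{6}, 2→∅, 3→{7}, 7→{0, 4}, 8→∅; union {0, 4, 6, 7}; ε-closure = {0, 2, 3, 4, 6, 7, 8}.
Read 'a': 0→{0, 8}, 2→{2, 7}, 3→{0}, 4→{3}, 6→{7, 8}, 7→{0, 2}, 8→{1, 7, 8}; now {0, 1, 2, 3, 7, 8}.
Read 'c': 0→∅, 1→∅, 2→{2, 5, 8}, 3→∅, 7→{2}, 8→{5, 8}; union {2, 5, 8}; ε-closure = {2, 3, 5, 8}.
Read 'a': 2→{2, 7}, 3→{0}, 5→∅, 8→{1, 7, 8}; union {0, 1, 2, 7, 8}; ε-closure = {0, 1, 2, 3, 7, 8}.
Read 'b': 0→∅, 1→{6}, 2→∅, 3→{7}, 7→{0, 4}, 8→∅; union {0, 4, 6, 7}; ε-closure = {0, 2, 3, 4, 6, 7, 8}.
The final set {0, 2, 3, 4, 6, 7, 8} contains the accepting state 4.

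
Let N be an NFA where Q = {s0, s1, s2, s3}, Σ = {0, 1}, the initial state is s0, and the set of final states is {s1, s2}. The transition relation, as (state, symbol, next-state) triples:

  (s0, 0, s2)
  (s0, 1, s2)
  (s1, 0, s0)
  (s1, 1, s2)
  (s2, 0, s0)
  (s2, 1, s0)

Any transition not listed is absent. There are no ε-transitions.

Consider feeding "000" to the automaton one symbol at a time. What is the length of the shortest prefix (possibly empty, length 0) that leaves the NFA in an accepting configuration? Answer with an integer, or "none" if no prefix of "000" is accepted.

Start in {s0}.
Read '0': s0→{s2}; now {s2}.
None of the earlier sets intersect F, but {s2} does.

1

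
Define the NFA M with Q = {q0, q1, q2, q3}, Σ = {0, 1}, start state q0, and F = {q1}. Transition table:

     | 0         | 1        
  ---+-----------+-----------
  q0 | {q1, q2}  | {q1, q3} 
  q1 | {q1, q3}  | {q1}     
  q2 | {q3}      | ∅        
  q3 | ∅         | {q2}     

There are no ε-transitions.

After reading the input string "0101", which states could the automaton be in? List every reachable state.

Start in {q0}.
Read '0': q0→{q1, q2}; now {q1, q2}.
Read '1': q1→{q1}, q2→∅; now {q1}.
Read '0': q1→{q1, q3}; now {q1, q3}.
Read '1': q1→{q1}, q3→{q2}; now {q1, q2}.

{q1, q2}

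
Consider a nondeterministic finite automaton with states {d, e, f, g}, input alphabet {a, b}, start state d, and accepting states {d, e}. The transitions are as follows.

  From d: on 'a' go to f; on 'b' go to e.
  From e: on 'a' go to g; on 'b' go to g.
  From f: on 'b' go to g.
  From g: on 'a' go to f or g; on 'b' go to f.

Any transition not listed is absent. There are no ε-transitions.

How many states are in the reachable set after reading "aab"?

0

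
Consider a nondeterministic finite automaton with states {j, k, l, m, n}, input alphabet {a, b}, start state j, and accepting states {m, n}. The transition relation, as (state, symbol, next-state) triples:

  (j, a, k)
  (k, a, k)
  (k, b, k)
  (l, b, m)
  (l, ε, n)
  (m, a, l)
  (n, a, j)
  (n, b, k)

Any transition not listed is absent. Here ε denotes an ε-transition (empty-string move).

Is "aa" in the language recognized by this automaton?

Start in {j}.
Read 'a': j→{k}; now {k}.
Read 'a': k→{k}; now {k}.
The final set {k} contains no accepting state.

No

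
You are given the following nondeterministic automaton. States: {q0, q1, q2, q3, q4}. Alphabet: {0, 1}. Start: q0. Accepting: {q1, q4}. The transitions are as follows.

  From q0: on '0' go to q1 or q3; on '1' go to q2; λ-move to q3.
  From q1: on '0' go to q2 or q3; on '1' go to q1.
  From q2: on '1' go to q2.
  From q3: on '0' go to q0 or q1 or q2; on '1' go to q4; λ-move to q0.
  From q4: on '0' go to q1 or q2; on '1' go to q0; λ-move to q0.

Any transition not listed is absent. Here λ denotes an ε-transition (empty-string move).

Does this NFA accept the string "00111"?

Start: ε-closure({q0}) = {q0, q3}.
Read '0': {q0, q3} → {q0, q1, q2, q3}.
Read '0': {q0, q1, q2, q3} → {q0, q1, q2, q3}.
Read '1': {q0, q1, q2, q3} → {q0, q1, q2, q3, q4}.
Read '1': {q0, q1, q2, q3, q4} → {q0, q1, q2, q3, q4}.
Read '1': {q0, q1, q2, q3, q4} → {q0, q1, q2, q3, q4}.
The final set {q0, q1, q2, q3, q4} contains the accepting states q1, q4.

Yes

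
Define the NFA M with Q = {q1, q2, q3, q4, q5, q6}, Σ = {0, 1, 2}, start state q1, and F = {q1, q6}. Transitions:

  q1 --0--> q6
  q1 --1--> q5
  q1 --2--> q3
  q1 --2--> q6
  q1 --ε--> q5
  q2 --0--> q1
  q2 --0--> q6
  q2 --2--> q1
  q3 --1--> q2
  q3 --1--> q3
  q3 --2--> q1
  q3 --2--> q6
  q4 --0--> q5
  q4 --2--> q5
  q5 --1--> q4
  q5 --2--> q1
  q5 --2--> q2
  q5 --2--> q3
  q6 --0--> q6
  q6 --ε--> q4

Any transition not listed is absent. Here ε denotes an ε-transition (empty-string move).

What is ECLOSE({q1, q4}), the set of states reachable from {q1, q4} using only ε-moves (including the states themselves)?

Begin with {q1, q4}.
ε-move q1 → q5; add q5.

{q1, q4, q5}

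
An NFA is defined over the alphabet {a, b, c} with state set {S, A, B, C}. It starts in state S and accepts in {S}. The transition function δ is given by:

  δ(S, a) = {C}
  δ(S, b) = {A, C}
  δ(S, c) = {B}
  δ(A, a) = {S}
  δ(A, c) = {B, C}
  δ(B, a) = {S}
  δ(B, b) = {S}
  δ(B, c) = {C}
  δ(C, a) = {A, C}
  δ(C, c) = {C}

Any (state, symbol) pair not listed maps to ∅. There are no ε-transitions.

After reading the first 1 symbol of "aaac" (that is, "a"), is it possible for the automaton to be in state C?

Yes

Start in {S}.
Read 'a': {S} → {C}.
State C is in {C}.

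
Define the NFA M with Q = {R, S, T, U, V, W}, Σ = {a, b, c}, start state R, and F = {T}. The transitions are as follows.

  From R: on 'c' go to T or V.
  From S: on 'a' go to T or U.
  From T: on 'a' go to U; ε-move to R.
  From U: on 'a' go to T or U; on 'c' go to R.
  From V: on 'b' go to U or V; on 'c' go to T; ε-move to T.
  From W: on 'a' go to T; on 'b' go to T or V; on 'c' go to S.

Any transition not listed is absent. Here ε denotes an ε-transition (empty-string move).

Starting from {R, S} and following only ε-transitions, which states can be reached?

Begin with {R, S}.
No ε-moves leave this set, so the closure equals the set itself.

{R, S}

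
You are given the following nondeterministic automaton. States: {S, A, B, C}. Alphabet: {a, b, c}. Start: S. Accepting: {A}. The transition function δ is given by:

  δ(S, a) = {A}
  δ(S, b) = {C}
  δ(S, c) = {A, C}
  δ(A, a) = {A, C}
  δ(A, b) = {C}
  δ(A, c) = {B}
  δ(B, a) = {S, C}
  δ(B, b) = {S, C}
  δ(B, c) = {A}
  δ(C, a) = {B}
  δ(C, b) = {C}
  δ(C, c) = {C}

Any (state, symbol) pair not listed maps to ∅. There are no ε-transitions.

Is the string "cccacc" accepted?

Yes

Start in {S}.
Read 'c': S→{A, C}; now {A, C}.
Read 'c': A→{B}, C→{C}; now {B, C}.
Read 'c': B→{A}, C→{C}; now {A, C}.
Read 'a': A→{A, C}, C→{B}; now {A, B, C}.
Read 'c': A→{B}, B→{A}, C→{C}; now {A, B, C}.
Read 'c': A→{B}, B→{A}, C→{C}; now {A, B, C}.
The final set {A, B, C} contains the accepting state A.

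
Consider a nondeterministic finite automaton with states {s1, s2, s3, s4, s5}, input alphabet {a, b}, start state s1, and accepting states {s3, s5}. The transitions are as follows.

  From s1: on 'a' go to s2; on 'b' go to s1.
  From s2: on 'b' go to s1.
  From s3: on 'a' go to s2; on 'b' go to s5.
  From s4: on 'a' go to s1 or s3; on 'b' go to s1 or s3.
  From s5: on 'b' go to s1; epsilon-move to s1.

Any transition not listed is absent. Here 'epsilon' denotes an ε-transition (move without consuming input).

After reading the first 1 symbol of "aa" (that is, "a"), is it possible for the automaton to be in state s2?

Yes

Start in {s1}.
Read 'a': s1→{s2}; now {s2}.
State s2 is in {s2}.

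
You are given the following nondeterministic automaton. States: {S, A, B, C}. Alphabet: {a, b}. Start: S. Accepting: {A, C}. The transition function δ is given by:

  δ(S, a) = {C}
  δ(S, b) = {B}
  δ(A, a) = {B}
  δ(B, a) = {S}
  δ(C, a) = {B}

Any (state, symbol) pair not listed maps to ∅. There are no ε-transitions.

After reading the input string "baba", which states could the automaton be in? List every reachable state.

{S}

Start in {S}.
Read 'b': {S} → {B}.
Read 'a': {B} → {S}.
Read 'b': {S} → {B}.
Read 'a': {B} → {S}.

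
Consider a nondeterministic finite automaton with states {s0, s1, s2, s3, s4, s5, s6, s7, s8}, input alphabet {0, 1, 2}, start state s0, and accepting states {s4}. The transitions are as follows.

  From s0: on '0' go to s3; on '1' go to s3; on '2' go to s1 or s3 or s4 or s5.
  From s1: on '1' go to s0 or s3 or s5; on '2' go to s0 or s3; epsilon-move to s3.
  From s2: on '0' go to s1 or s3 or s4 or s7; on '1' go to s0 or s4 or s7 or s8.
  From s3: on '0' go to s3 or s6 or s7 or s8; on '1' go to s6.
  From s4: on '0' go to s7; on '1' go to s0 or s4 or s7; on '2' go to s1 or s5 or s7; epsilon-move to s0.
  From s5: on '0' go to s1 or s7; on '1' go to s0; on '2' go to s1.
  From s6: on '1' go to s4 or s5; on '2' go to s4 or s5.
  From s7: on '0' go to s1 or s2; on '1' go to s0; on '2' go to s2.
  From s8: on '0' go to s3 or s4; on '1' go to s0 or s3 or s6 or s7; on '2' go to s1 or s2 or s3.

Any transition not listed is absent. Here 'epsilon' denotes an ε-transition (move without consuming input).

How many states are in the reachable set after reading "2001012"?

Start in {s0}.
Read '2': s0→{s1, s3, s4, s5}; union {s1, s3, s4, s5}; ε-closure = {s0, s1, s3, s4, s5}.
Read '0': s0→{s3}, s1→∅, s3→{s3, s6, s7, s8}, s4→{s7}, s5→{s1, s7}; now {s1, s3, s6, s7, s8}.
Read '0': s1→∅, s3→{s3, s6, s7, s8}, s6→∅, s7→{s1, s2}, s8→{s3, s4}; union {s1, s2, s3, s4, s6, s7, s8}; ε-closure = {s0, s1, s2, s3, s4, s6, s7, s8}.
Read '1': s0→{s3}, s1→{s0, s3, s5}, s2→{s0, s4, s7, s8}, s3→{s6}, s4→{s0, s4, s7}, s6→{s4, s5}, s7→{s0}, s8→{s0, s3, s6, s7}; now {s0, s3, s4, s5, s6, s7, s8}.
Read '0': s0→{s3}, s3→{s3, s6, s7, s8}, s4→{s7}, s5→{s1, s7}, s6→∅, s7→{s1, s2}, s8→{s3, s4}; union {s1, s2, s3, s4, s6, s7, s8}; ε-closure = {s0, s1, s2, s3, s4, s6, s7, s8}.
Read '1': s0→{s3}, s1→{s0, s3, s5}, s2→{s0, s4, s7, s8}, s3→{s6}, s4→{s0, s4, s7}, s6→{s4, s5}, s7→{s0}, s8→{s0, s3, s6, s7}; now {s0, s3, s4, s5, s6, s7, s8}.
Read '2': s0→{s1, s3, s4, s5}, s3→∅, s4→{s1, s5, s7}, s5→{s1}, s6→{s4, s5}, s7→{s2}, s8→{s1, s2, s3}; union {s1, s2, s3, s4, s5, s7}; ε-closure = {s0, s1, s2, s3, s4, s5, s7}.
That set has 7 states.

7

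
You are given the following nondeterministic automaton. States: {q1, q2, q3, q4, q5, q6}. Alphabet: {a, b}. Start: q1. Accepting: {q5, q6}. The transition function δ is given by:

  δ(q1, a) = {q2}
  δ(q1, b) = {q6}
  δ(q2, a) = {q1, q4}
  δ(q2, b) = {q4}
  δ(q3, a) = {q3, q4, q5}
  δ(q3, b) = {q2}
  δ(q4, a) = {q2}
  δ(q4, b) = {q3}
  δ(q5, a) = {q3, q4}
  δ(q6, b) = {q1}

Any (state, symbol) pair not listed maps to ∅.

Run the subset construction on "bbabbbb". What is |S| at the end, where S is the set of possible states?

Start in {q1}.
Read 'b': q1→{q6}; now {q6}.
Read 'b': q6→{q1}; now {q1}.
Read 'a': q1→{q2}; now {q2}.
Read 'b': q2→{q4}; now {q4}.
Read 'b': q4→{q3}; now {q3}.
Read 'b': q3→{q2}; now {q2}.
Read 'b': q2→{q4}; now {q4}.
That set has 1 state.

1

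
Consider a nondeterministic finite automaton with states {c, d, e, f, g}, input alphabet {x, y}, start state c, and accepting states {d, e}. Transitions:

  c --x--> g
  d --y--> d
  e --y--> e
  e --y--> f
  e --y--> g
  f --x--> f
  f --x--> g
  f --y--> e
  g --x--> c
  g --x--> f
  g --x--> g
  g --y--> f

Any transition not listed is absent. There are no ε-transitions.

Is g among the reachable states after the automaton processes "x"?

Yes

Start in {c}.
Read 'x': {c} → {g}.
State g is in {g}.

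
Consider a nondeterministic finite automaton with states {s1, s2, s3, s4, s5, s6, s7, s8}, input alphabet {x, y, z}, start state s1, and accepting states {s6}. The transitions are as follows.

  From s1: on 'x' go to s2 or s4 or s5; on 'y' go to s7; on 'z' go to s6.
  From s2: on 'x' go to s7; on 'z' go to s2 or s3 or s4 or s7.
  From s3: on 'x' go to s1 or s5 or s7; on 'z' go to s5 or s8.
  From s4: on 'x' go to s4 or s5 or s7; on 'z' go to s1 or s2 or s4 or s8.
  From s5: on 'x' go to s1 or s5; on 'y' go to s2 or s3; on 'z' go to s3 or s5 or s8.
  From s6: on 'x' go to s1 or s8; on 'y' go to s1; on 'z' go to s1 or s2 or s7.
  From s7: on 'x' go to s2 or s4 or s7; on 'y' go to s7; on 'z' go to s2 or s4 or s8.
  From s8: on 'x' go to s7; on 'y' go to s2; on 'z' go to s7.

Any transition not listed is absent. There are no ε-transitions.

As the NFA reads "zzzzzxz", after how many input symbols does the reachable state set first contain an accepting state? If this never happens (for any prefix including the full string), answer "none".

1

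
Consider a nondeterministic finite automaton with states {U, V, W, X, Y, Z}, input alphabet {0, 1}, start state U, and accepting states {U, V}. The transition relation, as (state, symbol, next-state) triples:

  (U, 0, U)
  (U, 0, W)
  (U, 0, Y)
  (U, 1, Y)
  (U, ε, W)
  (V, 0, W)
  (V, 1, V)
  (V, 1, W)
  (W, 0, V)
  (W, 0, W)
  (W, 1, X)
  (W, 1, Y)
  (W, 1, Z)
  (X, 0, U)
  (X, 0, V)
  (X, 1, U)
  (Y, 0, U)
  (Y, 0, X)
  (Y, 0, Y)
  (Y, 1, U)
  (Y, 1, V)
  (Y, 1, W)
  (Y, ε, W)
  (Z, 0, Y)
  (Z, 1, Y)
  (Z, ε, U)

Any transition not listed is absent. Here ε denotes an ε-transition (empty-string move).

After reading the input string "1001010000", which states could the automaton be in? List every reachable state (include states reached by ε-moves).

{U, V, W, X, Y}

Start: ε-closure({U}) = {U, W}.
Read '1': {U, W} → {U, W, X, Y, Z}.
Read '0': {U, W, X, Y, Z} → {U, V, W, X, Y}.
Read '0': {U, V, W, X, Y} → {U, V, W, X, Y}.
Read '1': {U, V, W, X, Y} → {U, V, W, X, Y, Z}.
Read '0': {U, V, W, X, Y, Z} → {U, V, W, X, Y}.
Read '1': {U, V, W, X, Y} → {U, V, W, X, Y, Z}.
Read '0': {U, V, W, X, Y, Z} → {U, V, W, X, Y}.
Read '0': {U, V, W, X, Y} → {U, V, W, X, Y}.
Read '0': {U, V, W, X, Y} → {U, V, W, X, Y}.
Read '0': {U, V, W, X, Y} → {U, V, W, X, Y}.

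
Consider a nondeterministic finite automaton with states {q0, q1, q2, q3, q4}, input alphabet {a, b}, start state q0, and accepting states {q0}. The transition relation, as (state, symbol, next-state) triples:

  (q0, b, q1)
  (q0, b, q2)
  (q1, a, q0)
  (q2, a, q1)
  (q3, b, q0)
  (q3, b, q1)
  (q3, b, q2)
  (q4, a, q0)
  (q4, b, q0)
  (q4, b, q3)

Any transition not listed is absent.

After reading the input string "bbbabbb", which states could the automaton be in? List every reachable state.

∅

Start in {q0}.
Read 'b': q0→{q1, q2}; now {q1, q2}.
Read 'b': q1→∅, q2→∅; now ∅.
The set is empty and remains empty for the remaining 5 symbols.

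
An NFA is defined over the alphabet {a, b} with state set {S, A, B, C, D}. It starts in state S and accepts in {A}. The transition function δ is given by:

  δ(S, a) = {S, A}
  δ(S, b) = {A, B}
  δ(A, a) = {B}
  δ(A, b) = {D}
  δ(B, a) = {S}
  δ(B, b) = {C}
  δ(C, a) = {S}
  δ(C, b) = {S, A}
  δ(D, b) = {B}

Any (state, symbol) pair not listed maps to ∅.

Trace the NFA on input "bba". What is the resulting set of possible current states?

Start in {S}.
Read 'b': S→{A, B}; now {A, B}.
Read 'b': A→{D}, B→{C}; now {C, D}.
Read 'a': C→{S}, D→∅; now {S}.

{S}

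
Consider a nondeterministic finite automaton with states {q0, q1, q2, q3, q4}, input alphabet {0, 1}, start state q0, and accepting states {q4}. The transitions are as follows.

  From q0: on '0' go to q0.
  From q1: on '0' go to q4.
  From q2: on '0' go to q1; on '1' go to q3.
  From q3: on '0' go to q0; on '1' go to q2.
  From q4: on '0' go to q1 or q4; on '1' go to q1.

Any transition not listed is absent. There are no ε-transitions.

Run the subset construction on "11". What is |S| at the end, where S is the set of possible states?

Start in {q0}.
Read '1': {q0} → ∅.
The set is empty and remains empty for the remaining 1 symbol.
That set has 0 states.

0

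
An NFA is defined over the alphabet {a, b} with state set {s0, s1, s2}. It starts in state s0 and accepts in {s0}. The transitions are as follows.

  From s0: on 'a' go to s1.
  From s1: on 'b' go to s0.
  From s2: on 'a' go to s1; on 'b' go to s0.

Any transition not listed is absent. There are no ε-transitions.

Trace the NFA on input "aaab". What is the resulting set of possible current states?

Start in {s0}.
Read 'a': s0→{s1}; now {s1}.
Read 'a': s1→∅; now ∅.
The set is empty and remains empty for the remaining 2 symbols.

∅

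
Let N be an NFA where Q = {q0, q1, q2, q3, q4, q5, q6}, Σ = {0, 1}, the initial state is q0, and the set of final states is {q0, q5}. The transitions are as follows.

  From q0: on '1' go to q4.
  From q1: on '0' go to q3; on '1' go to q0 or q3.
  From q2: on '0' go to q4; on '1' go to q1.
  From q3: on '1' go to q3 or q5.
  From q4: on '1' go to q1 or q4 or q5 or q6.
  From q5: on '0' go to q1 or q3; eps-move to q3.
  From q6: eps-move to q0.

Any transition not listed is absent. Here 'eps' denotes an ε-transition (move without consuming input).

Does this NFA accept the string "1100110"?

Start in {q0}.
Read '1': {q0} → {q4}.
Read '1': {q4} → {q0, q1, q3, q4, q5, q6}.
Read '0': {q0, q1, q3, q4, q5, q6} → {q1, q3}.
Read '0': {q1, q3} → {q3}.
Read '1': {q3} → {q3, q5}.
Read '1': {q3, q5} → {q3, q5}.
Read '0': {q3, q5} → {q1, q3}.
The final set {q1, q3} contains no accepting state.

No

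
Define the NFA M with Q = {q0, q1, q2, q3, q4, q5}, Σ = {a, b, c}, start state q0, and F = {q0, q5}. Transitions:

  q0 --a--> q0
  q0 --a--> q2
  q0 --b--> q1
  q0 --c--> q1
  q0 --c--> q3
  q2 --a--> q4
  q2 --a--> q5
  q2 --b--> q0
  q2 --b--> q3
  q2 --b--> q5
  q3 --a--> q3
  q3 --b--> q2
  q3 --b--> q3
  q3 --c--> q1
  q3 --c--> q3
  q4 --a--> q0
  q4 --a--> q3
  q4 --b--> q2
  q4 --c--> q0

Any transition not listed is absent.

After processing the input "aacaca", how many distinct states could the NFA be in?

1

Start in {q0}.
Read 'a': {q0} → {q0, q2}.
Read 'a': {q0, q2} → {q0, q2, q4, q5}.
Read 'c': {q0, q2, q4, q5} → {q0, q1, q3}.
Read 'a': {q0, q1, q3} → {q0, q2, q3}.
Read 'c': {q0, q2, q3} → {q1, q3}.
Read 'a': {q1, q3} → {q3}.
That set has 1 state.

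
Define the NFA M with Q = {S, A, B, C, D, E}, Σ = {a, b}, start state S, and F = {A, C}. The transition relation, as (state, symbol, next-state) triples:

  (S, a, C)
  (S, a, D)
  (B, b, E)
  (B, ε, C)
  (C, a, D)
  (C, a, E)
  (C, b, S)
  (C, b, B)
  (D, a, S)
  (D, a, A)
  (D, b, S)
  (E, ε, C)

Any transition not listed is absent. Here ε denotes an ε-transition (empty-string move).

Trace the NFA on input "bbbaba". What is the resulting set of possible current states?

Start in {S}.
Read 'b': {S} → ∅.
The set is empty and remains empty for the remaining 5 symbols.

∅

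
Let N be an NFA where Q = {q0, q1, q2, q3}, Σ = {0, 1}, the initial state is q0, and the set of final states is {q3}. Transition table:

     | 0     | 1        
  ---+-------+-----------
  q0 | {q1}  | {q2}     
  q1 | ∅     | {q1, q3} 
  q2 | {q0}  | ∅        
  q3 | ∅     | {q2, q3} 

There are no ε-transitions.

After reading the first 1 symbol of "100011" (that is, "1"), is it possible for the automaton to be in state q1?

Start in {q0}.
Read '1': q0→{q2}; now {q2}.
State q1 is not in {q2}.

No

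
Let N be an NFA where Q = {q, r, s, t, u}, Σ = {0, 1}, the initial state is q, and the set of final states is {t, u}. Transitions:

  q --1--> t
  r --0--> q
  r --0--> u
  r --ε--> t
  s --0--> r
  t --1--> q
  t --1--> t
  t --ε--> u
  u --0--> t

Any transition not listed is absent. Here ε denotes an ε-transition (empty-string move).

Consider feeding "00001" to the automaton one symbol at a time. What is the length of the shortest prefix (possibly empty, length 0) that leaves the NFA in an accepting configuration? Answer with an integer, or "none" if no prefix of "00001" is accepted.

Start in {q}.
Read '0': q→∅; now ∅.
The set is empty and remains empty for the remaining 4 symbols.
No reachable set along the way intersects F.

none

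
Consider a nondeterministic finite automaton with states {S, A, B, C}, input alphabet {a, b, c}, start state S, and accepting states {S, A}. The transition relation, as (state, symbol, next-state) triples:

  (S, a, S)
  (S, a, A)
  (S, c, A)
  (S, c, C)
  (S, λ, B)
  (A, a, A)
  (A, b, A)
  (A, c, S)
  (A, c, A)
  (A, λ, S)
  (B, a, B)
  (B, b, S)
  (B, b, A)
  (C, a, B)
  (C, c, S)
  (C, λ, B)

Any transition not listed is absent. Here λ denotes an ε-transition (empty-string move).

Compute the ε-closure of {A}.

{S, A, B}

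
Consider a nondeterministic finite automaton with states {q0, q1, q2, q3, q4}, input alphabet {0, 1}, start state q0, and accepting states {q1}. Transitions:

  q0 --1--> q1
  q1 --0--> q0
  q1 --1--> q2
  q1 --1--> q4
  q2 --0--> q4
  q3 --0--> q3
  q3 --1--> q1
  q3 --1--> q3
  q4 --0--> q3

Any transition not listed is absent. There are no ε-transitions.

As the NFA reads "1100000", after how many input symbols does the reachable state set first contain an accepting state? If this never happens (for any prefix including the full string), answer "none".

1

Start in {q0}.
Read '1': {q0} → {q1}.
None of the earlier sets intersect F, but {q1} does.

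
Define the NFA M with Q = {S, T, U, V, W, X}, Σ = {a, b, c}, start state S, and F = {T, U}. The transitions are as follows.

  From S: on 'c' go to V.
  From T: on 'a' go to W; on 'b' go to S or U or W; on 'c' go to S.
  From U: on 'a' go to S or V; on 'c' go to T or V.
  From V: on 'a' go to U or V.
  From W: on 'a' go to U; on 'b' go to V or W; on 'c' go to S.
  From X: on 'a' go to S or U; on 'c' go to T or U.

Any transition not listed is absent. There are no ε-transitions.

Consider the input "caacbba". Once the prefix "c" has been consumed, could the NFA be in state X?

Start in {S}.
Read 'c': S→{V}; now {V}.
State X is not in {V}.

No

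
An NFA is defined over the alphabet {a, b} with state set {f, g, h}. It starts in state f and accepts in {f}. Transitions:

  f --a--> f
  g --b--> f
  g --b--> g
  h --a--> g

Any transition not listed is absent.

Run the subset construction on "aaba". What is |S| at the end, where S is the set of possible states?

0

Start in {f}.
Read 'a': f→{f}; now {f}.
Read 'a': f→{f}; now {f}.
Read 'b': f→∅; now ∅.
The set is empty and remains empty for the remaining 1 symbol.
That set has 0 states.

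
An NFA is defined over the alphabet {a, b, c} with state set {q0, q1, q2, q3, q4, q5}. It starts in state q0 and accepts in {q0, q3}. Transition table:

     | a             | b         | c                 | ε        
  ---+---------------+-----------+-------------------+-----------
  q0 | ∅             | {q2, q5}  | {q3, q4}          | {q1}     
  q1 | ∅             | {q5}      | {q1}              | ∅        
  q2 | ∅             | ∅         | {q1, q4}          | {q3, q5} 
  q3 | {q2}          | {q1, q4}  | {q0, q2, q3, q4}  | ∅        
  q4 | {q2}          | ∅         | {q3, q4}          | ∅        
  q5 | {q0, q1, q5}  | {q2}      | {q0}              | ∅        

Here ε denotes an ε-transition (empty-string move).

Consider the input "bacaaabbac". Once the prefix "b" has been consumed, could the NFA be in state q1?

No

Start: ε-closure({q0}) = {q0, q1}.
Read 'b': q0→{q2, q5}, q1→{q5}; union {q2, q5}; ε-closure = {q2, q3, q5}.
State q1 is not in {q2, q3, q5}.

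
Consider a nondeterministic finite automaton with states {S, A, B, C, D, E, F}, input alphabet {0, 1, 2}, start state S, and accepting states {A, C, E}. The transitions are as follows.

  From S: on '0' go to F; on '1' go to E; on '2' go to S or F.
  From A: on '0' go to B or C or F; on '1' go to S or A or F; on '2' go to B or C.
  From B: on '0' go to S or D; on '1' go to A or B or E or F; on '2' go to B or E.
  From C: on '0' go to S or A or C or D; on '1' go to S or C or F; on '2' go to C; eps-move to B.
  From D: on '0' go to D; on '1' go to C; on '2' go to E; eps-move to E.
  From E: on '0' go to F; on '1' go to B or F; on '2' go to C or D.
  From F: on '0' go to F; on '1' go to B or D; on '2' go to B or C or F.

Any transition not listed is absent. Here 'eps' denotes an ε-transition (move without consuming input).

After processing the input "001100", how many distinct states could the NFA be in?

Start in {S}.
Read '0': {S} → {F}.
Read '0': {F} → {F}.
Read '1': {F} → {B, D, E}.
Read '1': {B, D, E} → {A, B, C, E, F}.
Read '0': {A, B, C, E, F} → {S, A, B, C, D, E, F}.
Read '0': {S, A, B, C, D, E, F} → {S, A, B, C, D, E, F}.
That set has 7 states.

7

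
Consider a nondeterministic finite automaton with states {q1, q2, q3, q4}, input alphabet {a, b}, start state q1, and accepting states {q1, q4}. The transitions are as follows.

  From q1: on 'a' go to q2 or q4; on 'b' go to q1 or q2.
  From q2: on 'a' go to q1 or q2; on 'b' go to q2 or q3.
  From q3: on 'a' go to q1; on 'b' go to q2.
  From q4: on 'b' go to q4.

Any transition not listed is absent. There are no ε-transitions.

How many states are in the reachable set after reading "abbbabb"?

Start in {q1}.
Read 'a': q1→{q2, q4}; now {q2, q4}.
Read 'b': q2→{q2, q3}, q4→{q4}; now {q2, q3, q4}.
Read 'b': q2→{q2, q3}, q3→{q2}, q4→{q4}; now {q2, q3, q4}.
Read 'b': q2→{q2, q3}, q3→{q2}, q4→{q4}; now {q2, q3, q4}.
Read 'a': q2→{q1, q2}, q3→{q1}, q4→∅; now {q1, q2}.
Read 'b': q1→{q1, q2}, q2→{q2, q3}; now {q1, q2, q3}.
Read 'b': q1→{q1, q2}, q2→{q2, q3}, q3→{q2}; now {q1, q2, q3}.
That set has 3 states.

3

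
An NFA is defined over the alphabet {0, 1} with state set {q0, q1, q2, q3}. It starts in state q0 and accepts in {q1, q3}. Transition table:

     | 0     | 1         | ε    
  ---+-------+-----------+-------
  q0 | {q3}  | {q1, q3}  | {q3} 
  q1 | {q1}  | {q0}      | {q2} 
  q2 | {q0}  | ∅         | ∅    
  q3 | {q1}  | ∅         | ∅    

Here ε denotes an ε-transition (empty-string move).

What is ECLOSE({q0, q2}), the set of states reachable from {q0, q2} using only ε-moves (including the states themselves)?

{q0, q2, q3}

Begin with {q0, q2}.
ε-move q0 → q3; add q3.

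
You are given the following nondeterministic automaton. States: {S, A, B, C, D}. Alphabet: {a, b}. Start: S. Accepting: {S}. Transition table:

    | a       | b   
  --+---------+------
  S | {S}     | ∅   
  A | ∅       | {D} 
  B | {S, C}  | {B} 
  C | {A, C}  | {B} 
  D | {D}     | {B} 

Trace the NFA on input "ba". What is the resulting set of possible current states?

∅

Start in {S}.
Read 'b': S→∅; now ∅.
The set is empty and remains empty for the remaining 1 symbol.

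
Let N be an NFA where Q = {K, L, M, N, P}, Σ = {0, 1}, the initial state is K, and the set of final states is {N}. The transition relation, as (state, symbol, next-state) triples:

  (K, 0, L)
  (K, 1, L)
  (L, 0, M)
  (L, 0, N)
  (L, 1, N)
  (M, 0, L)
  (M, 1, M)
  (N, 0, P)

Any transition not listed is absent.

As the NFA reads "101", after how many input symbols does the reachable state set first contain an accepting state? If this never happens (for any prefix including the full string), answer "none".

Start in {K}.
Read '1': K→{L}; now {L}.
Read '0': L→{M, N}; now {M, N}.
None of the earlier sets intersect F, but {M, N} does.

2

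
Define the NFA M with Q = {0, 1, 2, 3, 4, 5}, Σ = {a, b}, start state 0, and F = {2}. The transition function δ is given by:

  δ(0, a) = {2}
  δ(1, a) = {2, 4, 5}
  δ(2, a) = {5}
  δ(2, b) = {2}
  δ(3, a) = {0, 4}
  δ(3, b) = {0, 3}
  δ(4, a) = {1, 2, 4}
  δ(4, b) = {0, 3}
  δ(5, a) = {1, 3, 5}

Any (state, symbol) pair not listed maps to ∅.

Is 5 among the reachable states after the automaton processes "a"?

No

Start in {0}.
Read 'a': {0} → {2}.
State 5 is not in {2}.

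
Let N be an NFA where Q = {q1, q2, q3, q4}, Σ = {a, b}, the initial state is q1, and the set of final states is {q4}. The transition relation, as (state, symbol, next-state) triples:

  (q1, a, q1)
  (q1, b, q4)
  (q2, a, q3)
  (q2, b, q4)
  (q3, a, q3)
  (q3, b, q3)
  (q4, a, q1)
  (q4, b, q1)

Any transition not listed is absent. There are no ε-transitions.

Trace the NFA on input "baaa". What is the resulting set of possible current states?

Start in {q1}.
Read 'b': q1→{q4}; now {q4}.
Read 'a': q4→{q1}; now {q1}.
Read 'a': q1→{q1}; now {q1}.
Read 'a': q1→{q1}; now {q1}.

{q1}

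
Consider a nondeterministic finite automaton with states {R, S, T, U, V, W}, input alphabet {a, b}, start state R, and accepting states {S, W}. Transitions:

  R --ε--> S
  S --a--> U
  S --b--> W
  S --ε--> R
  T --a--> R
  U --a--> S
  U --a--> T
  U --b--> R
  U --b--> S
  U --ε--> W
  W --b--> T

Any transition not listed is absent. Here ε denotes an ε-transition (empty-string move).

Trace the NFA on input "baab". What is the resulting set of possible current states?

Start: ε-closure({R}) = {R, S}.
Read 'b': R→∅, S→{W}; now {W}.
Read 'a': W→∅; now ∅.
The set is empty and remains empty for the remaining 2 symbols.

∅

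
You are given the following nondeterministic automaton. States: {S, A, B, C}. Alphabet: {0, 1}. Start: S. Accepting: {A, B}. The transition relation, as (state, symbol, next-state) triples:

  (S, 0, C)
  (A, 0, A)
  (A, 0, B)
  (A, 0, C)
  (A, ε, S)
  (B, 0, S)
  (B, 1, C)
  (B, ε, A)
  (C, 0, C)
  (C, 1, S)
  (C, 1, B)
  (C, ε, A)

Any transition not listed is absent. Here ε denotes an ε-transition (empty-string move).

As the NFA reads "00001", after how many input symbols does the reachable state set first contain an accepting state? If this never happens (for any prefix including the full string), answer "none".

Start in {S}.
Read '0': S→{C}; union {C}; ε-closure = {S, A, C}.
None of the earlier sets intersect F, but {S, A, C} does.

1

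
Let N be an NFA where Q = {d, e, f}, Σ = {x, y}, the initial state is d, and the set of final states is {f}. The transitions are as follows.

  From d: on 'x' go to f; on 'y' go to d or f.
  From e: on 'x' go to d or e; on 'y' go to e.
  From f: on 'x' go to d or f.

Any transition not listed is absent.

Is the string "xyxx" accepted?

No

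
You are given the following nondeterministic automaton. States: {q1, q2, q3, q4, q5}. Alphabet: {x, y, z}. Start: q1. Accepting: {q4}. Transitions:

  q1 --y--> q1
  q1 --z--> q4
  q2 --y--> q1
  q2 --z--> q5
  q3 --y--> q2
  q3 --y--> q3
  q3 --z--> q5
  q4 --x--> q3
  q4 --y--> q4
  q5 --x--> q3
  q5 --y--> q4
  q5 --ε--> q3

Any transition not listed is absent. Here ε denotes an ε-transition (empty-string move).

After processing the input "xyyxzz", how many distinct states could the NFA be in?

0

Start in {q1}.
Read 'x': q1→∅; now ∅.
The set is empty and remains empty for the remaining 5 symbols.
That set has 0 states.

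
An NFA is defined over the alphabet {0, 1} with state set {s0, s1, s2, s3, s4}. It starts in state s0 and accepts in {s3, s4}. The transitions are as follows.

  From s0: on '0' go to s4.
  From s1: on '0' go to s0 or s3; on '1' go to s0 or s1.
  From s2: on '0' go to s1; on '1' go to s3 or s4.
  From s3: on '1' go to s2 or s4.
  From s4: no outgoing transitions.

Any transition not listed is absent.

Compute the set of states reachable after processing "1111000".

∅

Start in {s0}.
Read '1': s0→∅; now ∅.
The set is empty and remains empty for the remaining 6 symbols.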